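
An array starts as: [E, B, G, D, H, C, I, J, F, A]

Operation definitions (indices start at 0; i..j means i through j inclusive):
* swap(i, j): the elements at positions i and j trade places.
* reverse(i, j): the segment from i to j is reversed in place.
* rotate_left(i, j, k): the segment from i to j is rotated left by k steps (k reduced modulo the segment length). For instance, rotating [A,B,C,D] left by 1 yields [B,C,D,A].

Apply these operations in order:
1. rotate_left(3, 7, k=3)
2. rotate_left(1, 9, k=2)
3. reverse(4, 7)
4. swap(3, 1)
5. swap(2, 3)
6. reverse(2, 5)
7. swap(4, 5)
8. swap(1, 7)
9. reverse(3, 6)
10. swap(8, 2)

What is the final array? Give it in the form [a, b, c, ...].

After 1 (rotate_left(3, 7, k=3)): [E, B, G, I, J, D, H, C, F, A]
After 2 (rotate_left(1, 9, k=2)): [E, I, J, D, H, C, F, A, B, G]
After 3 (reverse(4, 7)): [E, I, J, D, A, F, C, H, B, G]
After 4 (swap(3, 1)): [E, D, J, I, A, F, C, H, B, G]
After 5 (swap(2, 3)): [E, D, I, J, A, F, C, H, B, G]
After 6 (reverse(2, 5)): [E, D, F, A, J, I, C, H, B, G]
After 7 (swap(4, 5)): [E, D, F, A, I, J, C, H, B, G]
After 8 (swap(1, 7)): [E, H, F, A, I, J, C, D, B, G]
After 9 (reverse(3, 6)): [E, H, F, C, J, I, A, D, B, G]
After 10 (swap(8, 2)): [E, H, B, C, J, I, A, D, F, G]

Answer: [E, H, B, C, J, I, A, D, F, G]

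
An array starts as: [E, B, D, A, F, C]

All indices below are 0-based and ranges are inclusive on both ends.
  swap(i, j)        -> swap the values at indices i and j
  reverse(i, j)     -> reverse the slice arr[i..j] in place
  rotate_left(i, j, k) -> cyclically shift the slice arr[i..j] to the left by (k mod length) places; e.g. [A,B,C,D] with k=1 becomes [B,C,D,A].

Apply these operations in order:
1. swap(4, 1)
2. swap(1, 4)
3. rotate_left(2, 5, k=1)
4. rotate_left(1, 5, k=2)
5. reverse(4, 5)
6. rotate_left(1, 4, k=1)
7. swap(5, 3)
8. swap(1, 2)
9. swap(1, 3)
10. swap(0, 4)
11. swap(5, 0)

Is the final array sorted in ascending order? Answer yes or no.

Answer: yes

Derivation:
After 1 (swap(4, 1)): [E, F, D, A, B, C]
After 2 (swap(1, 4)): [E, B, D, A, F, C]
After 3 (rotate_left(2, 5, k=1)): [E, B, A, F, C, D]
After 4 (rotate_left(1, 5, k=2)): [E, F, C, D, B, A]
After 5 (reverse(4, 5)): [E, F, C, D, A, B]
After 6 (rotate_left(1, 4, k=1)): [E, C, D, A, F, B]
After 7 (swap(5, 3)): [E, C, D, B, F, A]
After 8 (swap(1, 2)): [E, D, C, B, F, A]
After 9 (swap(1, 3)): [E, B, C, D, F, A]
After 10 (swap(0, 4)): [F, B, C, D, E, A]
After 11 (swap(5, 0)): [A, B, C, D, E, F]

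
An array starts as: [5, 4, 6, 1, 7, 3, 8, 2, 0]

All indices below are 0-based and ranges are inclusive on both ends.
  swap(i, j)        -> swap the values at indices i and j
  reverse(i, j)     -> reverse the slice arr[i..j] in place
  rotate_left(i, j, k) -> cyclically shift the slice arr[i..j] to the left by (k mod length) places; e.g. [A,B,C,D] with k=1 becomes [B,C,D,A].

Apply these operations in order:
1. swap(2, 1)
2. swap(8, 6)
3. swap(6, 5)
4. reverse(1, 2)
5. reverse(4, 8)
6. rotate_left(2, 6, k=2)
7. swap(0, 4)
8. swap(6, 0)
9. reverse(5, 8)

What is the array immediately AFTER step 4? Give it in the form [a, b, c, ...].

After 1 (swap(2, 1)): [5, 6, 4, 1, 7, 3, 8, 2, 0]
After 2 (swap(8, 6)): [5, 6, 4, 1, 7, 3, 0, 2, 8]
After 3 (swap(6, 5)): [5, 6, 4, 1, 7, 0, 3, 2, 8]
After 4 (reverse(1, 2)): [5, 4, 6, 1, 7, 0, 3, 2, 8]

Answer: [5, 4, 6, 1, 7, 0, 3, 2, 8]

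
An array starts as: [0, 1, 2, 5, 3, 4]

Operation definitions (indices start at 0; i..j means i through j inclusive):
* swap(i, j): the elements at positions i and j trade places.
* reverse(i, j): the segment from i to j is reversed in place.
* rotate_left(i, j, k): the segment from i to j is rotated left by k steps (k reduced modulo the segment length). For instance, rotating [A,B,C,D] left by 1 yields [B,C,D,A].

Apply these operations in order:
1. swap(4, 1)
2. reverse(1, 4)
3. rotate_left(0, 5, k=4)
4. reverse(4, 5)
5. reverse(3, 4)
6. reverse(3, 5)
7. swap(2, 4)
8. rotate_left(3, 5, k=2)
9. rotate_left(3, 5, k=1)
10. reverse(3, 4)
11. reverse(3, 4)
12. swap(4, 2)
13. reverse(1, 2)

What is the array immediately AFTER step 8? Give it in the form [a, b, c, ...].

After 1 (swap(4, 1)): [0, 3, 2, 5, 1, 4]
After 2 (reverse(1, 4)): [0, 1, 5, 2, 3, 4]
After 3 (rotate_left(0, 5, k=4)): [3, 4, 0, 1, 5, 2]
After 4 (reverse(4, 5)): [3, 4, 0, 1, 2, 5]
After 5 (reverse(3, 4)): [3, 4, 0, 2, 1, 5]
After 6 (reverse(3, 5)): [3, 4, 0, 5, 1, 2]
After 7 (swap(2, 4)): [3, 4, 1, 5, 0, 2]
After 8 (rotate_left(3, 5, k=2)): [3, 4, 1, 2, 5, 0]

Answer: [3, 4, 1, 2, 5, 0]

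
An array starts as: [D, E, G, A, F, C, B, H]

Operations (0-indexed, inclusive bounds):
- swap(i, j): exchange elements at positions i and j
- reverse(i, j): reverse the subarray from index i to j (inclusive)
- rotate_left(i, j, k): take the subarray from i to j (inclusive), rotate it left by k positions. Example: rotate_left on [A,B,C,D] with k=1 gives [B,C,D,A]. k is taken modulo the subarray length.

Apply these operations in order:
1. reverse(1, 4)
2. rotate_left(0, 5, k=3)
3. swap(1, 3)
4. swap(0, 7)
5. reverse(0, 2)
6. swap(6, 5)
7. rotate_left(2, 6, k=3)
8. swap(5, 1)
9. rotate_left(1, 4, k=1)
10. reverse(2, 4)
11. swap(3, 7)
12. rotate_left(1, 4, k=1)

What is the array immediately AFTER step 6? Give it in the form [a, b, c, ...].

Answer: [C, D, H, E, F, B, A, G]

Derivation:
After 1 (reverse(1, 4)): [D, F, A, G, E, C, B, H]
After 2 (rotate_left(0, 5, k=3)): [G, E, C, D, F, A, B, H]
After 3 (swap(1, 3)): [G, D, C, E, F, A, B, H]
After 4 (swap(0, 7)): [H, D, C, E, F, A, B, G]
After 5 (reverse(0, 2)): [C, D, H, E, F, A, B, G]
After 6 (swap(6, 5)): [C, D, H, E, F, B, A, G]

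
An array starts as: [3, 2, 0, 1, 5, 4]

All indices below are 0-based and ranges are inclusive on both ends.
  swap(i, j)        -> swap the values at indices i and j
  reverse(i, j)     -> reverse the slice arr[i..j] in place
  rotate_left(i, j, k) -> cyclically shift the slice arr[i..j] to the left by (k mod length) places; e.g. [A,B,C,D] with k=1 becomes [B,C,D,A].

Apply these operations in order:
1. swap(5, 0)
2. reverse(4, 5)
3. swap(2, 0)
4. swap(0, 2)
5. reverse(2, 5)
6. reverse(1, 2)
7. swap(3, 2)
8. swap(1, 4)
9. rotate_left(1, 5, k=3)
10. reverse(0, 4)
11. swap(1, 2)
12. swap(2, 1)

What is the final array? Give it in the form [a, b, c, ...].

Answer: [3, 1, 0, 5, 4, 2]

Derivation:
After 1 (swap(5, 0)): [4, 2, 0, 1, 5, 3]
After 2 (reverse(4, 5)): [4, 2, 0, 1, 3, 5]
After 3 (swap(2, 0)): [0, 2, 4, 1, 3, 5]
After 4 (swap(0, 2)): [4, 2, 0, 1, 3, 5]
After 5 (reverse(2, 5)): [4, 2, 5, 3, 1, 0]
After 6 (reverse(1, 2)): [4, 5, 2, 3, 1, 0]
After 7 (swap(3, 2)): [4, 5, 3, 2, 1, 0]
After 8 (swap(1, 4)): [4, 1, 3, 2, 5, 0]
After 9 (rotate_left(1, 5, k=3)): [4, 5, 0, 1, 3, 2]
After 10 (reverse(0, 4)): [3, 1, 0, 5, 4, 2]
After 11 (swap(1, 2)): [3, 0, 1, 5, 4, 2]
After 12 (swap(2, 1)): [3, 1, 0, 5, 4, 2]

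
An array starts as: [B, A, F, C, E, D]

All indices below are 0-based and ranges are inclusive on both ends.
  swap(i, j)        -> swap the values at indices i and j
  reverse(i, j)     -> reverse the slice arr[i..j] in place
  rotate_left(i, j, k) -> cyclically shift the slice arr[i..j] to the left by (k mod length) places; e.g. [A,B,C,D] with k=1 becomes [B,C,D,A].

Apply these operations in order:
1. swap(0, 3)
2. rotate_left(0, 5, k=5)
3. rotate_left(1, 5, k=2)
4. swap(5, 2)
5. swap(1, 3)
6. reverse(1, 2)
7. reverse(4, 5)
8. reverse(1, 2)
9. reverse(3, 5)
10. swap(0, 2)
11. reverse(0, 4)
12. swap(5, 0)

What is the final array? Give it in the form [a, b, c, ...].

Answer: [F, C, D, E, A, B]

Derivation:
After 1 (swap(0, 3)): [C, A, F, B, E, D]
After 2 (rotate_left(0, 5, k=5)): [D, C, A, F, B, E]
After 3 (rotate_left(1, 5, k=2)): [D, F, B, E, C, A]
After 4 (swap(5, 2)): [D, F, A, E, C, B]
After 5 (swap(1, 3)): [D, E, A, F, C, B]
After 6 (reverse(1, 2)): [D, A, E, F, C, B]
After 7 (reverse(4, 5)): [D, A, E, F, B, C]
After 8 (reverse(1, 2)): [D, E, A, F, B, C]
After 9 (reverse(3, 5)): [D, E, A, C, B, F]
After 10 (swap(0, 2)): [A, E, D, C, B, F]
After 11 (reverse(0, 4)): [B, C, D, E, A, F]
After 12 (swap(5, 0)): [F, C, D, E, A, B]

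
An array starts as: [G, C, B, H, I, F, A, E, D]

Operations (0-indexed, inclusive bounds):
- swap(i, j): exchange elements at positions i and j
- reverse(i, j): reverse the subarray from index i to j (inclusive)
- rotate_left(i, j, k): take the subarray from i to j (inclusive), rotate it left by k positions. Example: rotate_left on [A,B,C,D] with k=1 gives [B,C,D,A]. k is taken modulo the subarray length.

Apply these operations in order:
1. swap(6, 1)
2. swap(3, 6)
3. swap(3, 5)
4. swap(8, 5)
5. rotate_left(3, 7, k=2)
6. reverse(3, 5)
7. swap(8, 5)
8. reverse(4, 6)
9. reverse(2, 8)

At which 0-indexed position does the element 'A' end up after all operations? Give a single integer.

After 1 (swap(6, 1)): [G, A, B, H, I, F, C, E, D]
After 2 (swap(3, 6)): [G, A, B, C, I, F, H, E, D]
After 3 (swap(3, 5)): [G, A, B, F, I, C, H, E, D]
After 4 (swap(8, 5)): [G, A, B, F, I, D, H, E, C]
After 5 (rotate_left(3, 7, k=2)): [G, A, B, D, H, E, F, I, C]
After 6 (reverse(3, 5)): [G, A, B, E, H, D, F, I, C]
After 7 (swap(8, 5)): [G, A, B, E, H, C, F, I, D]
After 8 (reverse(4, 6)): [G, A, B, E, F, C, H, I, D]
After 9 (reverse(2, 8)): [G, A, D, I, H, C, F, E, B]

Answer: 1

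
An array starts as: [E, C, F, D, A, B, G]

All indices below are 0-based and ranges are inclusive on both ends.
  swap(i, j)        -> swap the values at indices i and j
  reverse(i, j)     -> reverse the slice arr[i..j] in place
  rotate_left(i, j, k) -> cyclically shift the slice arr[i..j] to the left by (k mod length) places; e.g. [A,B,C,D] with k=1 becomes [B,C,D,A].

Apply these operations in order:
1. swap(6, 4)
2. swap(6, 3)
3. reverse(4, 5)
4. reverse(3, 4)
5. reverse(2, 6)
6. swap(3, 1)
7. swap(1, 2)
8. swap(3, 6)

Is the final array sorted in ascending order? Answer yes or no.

Answer: no

Derivation:
After 1 (swap(6, 4)): [E, C, F, D, G, B, A]
After 2 (swap(6, 3)): [E, C, F, A, G, B, D]
After 3 (reverse(4, 5)): [E, C, F, A, B, G, D]
After 4 (reverse(3, 4)): [E, C, F, B, A, G, D]
After 5 (reverse(2, 6)): [E, C, D, G, A, B, F]
After 6 (swap(3, 1)): [E, G, D, C, A, B, F]
After 7 (swap(1, 2)): [E, D, G, C, A, B, F]
After 8 (swap(3, 6)): [E, D, G, F, A, B, C]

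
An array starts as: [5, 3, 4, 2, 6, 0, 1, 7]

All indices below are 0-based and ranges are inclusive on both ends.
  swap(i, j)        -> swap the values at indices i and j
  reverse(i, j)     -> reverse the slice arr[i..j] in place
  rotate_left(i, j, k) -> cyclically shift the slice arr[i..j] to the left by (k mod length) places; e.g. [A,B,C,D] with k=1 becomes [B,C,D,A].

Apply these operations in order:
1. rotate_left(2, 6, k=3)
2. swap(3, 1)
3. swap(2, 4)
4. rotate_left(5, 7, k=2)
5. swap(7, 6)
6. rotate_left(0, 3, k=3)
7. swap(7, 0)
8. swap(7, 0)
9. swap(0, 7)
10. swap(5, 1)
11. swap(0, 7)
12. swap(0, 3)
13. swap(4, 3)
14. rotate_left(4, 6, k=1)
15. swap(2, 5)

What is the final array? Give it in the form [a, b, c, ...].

After 1 (rotate_left(2, 6, k=3)): [5, 3, 0, 1, 4, 2, 6, 7]
After 2 (swap(3, 1)): [5, 1, 0, 3, 4, 2, 6, 7]
After 3 (swap(2, 4)): [5, 1, 4, 3, 0, 2, 6, 7]
After 4 (rotate_left(5, 7, k=2)): [5, 1, 4, 3, 0, 7, 2, 6]
After 5 (swap(7, 6)): [5, 1, 4, 3, 0, 7, 6, 2]
After 6 (rotate_left(0, 3, k=3)): [3, 5, 1, 4, 0, 7, 6, 2]
After 7 (swap(7, 0)): [2, 5, 1, 4, 0, 7, 6, 3]
After 8 (swap(7, 0)): [3, 5, 1, 4, 0, 7, 6, 2]
After 9 (swap(0, 7)): [2, 5, 1, 4, 0, 7, 6, 3]
After 10 (swap(5, 1)): [2, 7, 1, 4, 0, 5, 6, 3]
After 11 (swap(0, 7)): [3, 7, 1, 4, 0, 5, 6, 2]
After 12 (swap(0, 3)): [4, 7, 1, 3, 0, 5, 6, 2]
After 13 (swap(4, 3)): [4, 7, 1, 0, 3, 5, 6, 2]
After 14 (rotate_left(4, 6, k=1)): [4, 7, 1, 0, 5, 6, 3, 2]
After 15 (swap(2, 5)): [4, 7, 6, 0, 5, 1, 3, 2]

Answer: [4, 7, 6, 0, 5, 1, 3, 2]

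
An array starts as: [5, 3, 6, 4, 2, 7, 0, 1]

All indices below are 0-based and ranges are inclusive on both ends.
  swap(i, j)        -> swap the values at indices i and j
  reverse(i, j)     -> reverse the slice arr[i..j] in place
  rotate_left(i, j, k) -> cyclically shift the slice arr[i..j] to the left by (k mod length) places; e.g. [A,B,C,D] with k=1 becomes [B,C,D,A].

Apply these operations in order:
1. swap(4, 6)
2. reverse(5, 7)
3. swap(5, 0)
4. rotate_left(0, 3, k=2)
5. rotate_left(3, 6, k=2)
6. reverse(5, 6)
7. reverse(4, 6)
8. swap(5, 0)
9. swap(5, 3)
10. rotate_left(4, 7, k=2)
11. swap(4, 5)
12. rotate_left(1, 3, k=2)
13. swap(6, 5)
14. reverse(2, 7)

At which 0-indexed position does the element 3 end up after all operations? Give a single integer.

Answer: 4

Derivation:
After 1 (swap(4, 6)): [5, 3, 6, 4, 0, 7, 2, 1]
After 2 (reverse(5, 7)): [5, 3, 6, 4, 0, 1, 2, 7]
After 3 (swap(5, 0)): [1, 3, 6, 4, 0, 5, 2, 7]
After 4 (rotate_left(0, 3, k=2)): [6, 4, 1, 3, 0, 5, 2, 7]
After 5 (rotate_left(3, 6, k=2)): [6, 4, 1, 5, 2, 3, 0, 7]
After 6 (reverse(5, 6)): [6, 4, 1, 5, 2, 0, 3, 7]
After 7 (reverse(4, 6)): [6, 4, 1, 5, 3, 0, 2, 7]
After 8 (swap(5, 0)): [0, 4, 1, 5, 3, 6, 2, 7]
After 9 (swap(5, 3)): [0, 4, 1, 6, 3, 5, 2, 7]
After 10 (rotate_left(4, 7, k=2)): [0, 4, 1, 6, 2, 7, 3, 5]
After 11 (swap(4, 5)): [0, 4, 1, 6, 7, 2, 3, 5]
After 12 (rotate_left(1, 3, k=2)): [0, 6, 4, 1, 7, 2, 3, 5]
After 13 (swap(6, 5)): [0, 6, 4, 1, 7, 3, 2, 5]
After 14 (reverse(2, 7)): [0, 6, 5, 2, 3, 7, 1, 4]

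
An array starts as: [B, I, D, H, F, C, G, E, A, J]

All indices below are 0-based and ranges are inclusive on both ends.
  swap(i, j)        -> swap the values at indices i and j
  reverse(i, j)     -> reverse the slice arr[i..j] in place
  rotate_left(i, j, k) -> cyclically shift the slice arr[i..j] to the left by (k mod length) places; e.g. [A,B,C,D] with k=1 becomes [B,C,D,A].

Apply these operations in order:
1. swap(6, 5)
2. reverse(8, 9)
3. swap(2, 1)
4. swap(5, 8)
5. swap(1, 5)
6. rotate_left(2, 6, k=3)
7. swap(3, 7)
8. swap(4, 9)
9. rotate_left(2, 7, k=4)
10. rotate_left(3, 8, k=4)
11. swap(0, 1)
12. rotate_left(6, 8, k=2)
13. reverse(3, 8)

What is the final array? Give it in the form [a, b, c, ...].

Answer: [J, B, F, E, D, A, C, G, H, I]

Derivation:
After 1 (swap(6, 5)): [B, I, D, H, F, G, C, E, A, J]
After 2 (reverse(8, 9)): [B, I, D, H, F, G, C, E, J, A]
After 3 (swap(2, 1)): [B, D, I, H, F, G, C, E, J, A]
After 4 (swap(5, 8)): [B, D, I, H, F, J, C, E, G, A]
After 5 (swap(1, 5)): [B, J, I, H, F, D, C, E, G, A]
After 6 (rotate_left(2, 6, k=3)): [B, J, D, C, I, H, F, E, G, A]
After 7 (swap(3, 7)): [B, J, D, E, I, H, F, C, G, A]
After 8 (swap(4, 9)): [B, J, D, E, A, H, F, C, G, I]
After 9 (rotate_left(2, 7, k=4)): [B, J, F, C, D, E, A, H, G, I]
After 10 (rotate_left(3, 8, k=4)): [B, J, F, H, G, C, D, E, A, I]
After 11 (swap(0, 1)): [J, B, F, H, G, C, D, E, A, I]
After 12 (rotate_left(6, 8, k=2)): [J, B, F, H, G, C, A, D, E, I]
After 13 (reverse(3, 8)): [J, B, F, E, D, A, C, G, H, I]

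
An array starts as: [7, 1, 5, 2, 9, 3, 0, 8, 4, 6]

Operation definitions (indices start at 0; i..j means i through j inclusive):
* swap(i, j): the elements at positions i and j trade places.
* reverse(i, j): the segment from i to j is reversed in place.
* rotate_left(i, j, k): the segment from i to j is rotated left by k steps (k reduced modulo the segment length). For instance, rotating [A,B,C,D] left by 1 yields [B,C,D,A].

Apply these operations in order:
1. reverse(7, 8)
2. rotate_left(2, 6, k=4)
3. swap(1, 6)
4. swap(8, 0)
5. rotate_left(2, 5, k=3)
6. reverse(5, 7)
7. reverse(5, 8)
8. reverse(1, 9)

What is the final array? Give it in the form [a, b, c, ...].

Answer: [8, 6, 4, 1, 2, 7, 5, 0, 9, 3]

Derivation:
After 1 (reverse(7, 8)): [7, 1, 5, 2, 9, 3, 0, 4, 8, 6]
After 2 (rotate_left(2, 6, k=4)): [7, 1, 0, 5, 2, 9, 3, 4, 8, 6]
After 3 (swap(1, 6)): [7, 3, 0, 5, 2, 9, 1, 4, 8, 6]
After 4 (swap(8, 0)): [8, 3, 0, 5, 2, 9, 1, 4, 7, 6]
After 5 (rotate_left(2, 5, k=3)): [8, 3, 9, 0, 5, 2, 1, 4, 7, 6]
After 6 (reverse(5, 7)): [8, 3, 9, 0, 5, 4, 1, 2, 7, 6]
After 7 (reverse(5, 8)): [8, 3, 9, 0, 5, 7, 2, 1, 4, 6]
After 8 (reverse(1, 9)): [8, 6, 4, 1, 2, 7, 5, 0, 9, 3]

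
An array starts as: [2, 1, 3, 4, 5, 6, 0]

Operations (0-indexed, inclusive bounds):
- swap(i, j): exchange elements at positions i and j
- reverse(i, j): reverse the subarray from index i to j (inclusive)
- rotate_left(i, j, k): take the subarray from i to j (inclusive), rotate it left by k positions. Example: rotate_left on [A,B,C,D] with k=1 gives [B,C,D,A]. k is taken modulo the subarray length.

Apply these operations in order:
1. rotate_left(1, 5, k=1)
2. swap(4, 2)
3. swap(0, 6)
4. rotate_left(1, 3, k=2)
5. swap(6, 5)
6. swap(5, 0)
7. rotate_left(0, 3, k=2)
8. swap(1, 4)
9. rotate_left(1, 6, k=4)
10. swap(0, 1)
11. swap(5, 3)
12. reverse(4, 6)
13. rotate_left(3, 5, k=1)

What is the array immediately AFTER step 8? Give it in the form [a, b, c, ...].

After 1 (rotate_left(1, 5, k=1)): [2, 3, 4, 5, 6, 1, 0]
After 2 (swap(4, 2)): [2, 3, 6, 5, 4, 1, 0]
After 3 (swap(0, 6)): [0, 3, 6, 5, 4, 1, 2]
After 4 (rotate_left(1, 3, k=2)): [0, 5, 3, 6, 4, 1, 2]
After 5 (swap(6, 5)): [0, 5, 3, 6, 4, 2, 1]
After 6 (swap(5, 0)): [2, 5, 3, 6, 4, 0, 1]
After 7 (rotate_left(0, 3, k=2)): [3, 6, 2, 5, 4, 0, 1]
After 8 (swap(1, 4)): [3, 4, 2, 5, 6, 0, 1]

Answer: [3, 4, 2, 5, 6, 0, 1]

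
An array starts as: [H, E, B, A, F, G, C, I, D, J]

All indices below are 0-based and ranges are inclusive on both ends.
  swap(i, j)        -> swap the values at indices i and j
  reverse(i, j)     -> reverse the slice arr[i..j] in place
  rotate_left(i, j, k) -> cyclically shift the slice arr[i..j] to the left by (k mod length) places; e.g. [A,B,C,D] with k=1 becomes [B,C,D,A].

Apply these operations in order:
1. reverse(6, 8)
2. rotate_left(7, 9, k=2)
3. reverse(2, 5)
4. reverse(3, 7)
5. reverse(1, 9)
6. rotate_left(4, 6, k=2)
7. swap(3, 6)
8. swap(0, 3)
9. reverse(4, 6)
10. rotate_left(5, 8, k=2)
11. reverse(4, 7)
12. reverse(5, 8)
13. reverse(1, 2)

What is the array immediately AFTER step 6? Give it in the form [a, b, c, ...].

Answer: [H, C, I, F, D, A, B, J, G, E]

Derivation:
After 1 (reverse(6, 8)): [H, E, B, A, F, G, D, I, C, J]
After 2 (rotate_left(7, 9, k=2)): [H, E, B, A, F, G, D, J, I, C]
After 3 (reverse(2, 5)): [H, E, G, F, A, B, D, J, I, C]
After 4 (reverse(3, 7)): [H, E, G, J, D, B, A, F, I, C]
After 5 (reverse(1, 9)): [H, C, I, F, A, B, D, J, G, E]
After 6 (rotate_left(4, 6, k=2)): [H, C, I, F, D, A, B, J, G, E]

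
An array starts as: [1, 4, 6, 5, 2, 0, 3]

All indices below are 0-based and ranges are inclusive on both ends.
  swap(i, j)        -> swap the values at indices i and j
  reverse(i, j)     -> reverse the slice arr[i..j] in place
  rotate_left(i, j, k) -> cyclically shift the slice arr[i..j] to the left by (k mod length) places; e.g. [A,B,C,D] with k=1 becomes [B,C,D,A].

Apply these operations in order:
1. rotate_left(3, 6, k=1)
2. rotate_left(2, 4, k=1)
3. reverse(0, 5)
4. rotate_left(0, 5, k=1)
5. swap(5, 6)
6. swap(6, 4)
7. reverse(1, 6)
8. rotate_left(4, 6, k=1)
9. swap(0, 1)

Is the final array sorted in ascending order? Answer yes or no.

After 1 (rotate_left(3, 6, k=1)): [1, 4, 6, 2, 0, 3, 5]
After 2 (rotate_left(2, 4, k=1)): [1, 4, 2, 0, 6, 3, 5]
After 3 (reverse(0, 5)): [3, 6, 0, 2, 4, 1, 5]
After 4 (rotate_left(0, 5, k=1)): [6, 0, 2, 4, 1, 3, 5]
After 5 (swap(5, 6)): [6, 0, 2, 4, 1, 5, 3]
After 6 (swap(6, 4)): [6, 0, 2, 4, 3, 5, 1]
After 7 (reverse(1, 6)): [6, 1, 5, 3, 4, 2, 0]
After 8 (rotate_left(4, 6, k=1)): [6, 1, 5, 3, 2, 0, 4]
After 9 (swap(0, 1)): [1, 6, 5, 3, 2, 0, 4]

Answer: no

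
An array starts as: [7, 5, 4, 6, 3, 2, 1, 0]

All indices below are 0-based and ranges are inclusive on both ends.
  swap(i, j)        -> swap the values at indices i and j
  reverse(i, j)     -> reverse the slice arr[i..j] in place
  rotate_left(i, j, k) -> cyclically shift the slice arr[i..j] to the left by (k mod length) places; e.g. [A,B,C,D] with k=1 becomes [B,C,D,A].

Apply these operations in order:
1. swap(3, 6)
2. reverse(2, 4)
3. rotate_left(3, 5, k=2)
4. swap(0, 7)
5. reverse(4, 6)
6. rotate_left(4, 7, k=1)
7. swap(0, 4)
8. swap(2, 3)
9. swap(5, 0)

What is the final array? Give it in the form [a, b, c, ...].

Answer: [1, 5, 2, 3, 0, 4, 7, 6]

Derivation:
After 1 (swap(3, 6)): [7, 5, 4, 1, 3, 2, 6, 0]
After 2 (reverse(2, 4)): [7, 5, 3, 1, 4, 2, 6, 0]
After 3 (rotate_left(3, 5, k=2)): [7, 5, 3, 2, 1, 4, 6, 0]
After 4 (swap(0, 7)): [0, 5, 3, 2, 1, 4, 6, 7]
After 5 (reverse(4, 6)): [0, 5, 3, 2, 6, 4, 1, 7]
After 6 (rotate_left(4, 7, k=1)): [0, 5, 3, 2, 4, 1, 7, 6]
After 7 (swap(0, 4)): [4, 5, 3, 2, 0, 1, 7, 6]
After 8 (swap(2, 3)): [4, 5, 2, 3, 0, 1, 7, 6]
After 9 (swap(5, 0)): [1, 5, 2, 3, 0, 4, 7, 6]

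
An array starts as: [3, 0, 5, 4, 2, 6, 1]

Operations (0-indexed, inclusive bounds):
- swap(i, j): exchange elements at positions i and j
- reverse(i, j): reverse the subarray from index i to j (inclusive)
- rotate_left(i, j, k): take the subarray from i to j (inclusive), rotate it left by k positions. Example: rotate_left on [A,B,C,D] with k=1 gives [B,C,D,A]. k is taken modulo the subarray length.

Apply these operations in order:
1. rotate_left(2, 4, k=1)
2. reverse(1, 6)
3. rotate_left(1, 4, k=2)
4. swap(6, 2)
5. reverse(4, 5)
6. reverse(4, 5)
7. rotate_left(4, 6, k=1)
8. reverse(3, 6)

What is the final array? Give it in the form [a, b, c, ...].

After 1 (rotate_left(2, 4, k=1)): [3, 0, 4, 2, 5, 6, 1]
After 2 (reverse(1, 6)): [3, 1, 6, 5, 2, 4, 0]
After 3 (rotate_left(1, 4, k=2)): [3, 5, 2, 1, 6, 4, 0]
After 4 (swap(6, 2)): [3, 5, 0, 1, 6, 4, 2]
After 5 (reverse(4, 5)): [3, 5, 0, 1, 4, 6, 2]
After 6 (reverse(4, 5)): [3, 5, 0, 1, 6, 4, 2]
After 7 (rotate_left(4, 6, k=1)): [3, 5, 0, 1, 4, 2, 6]
After 8 (reverse(3, 6)): [3, 5, 0, 6, 2, 4, 1]

Answer: [3, 5, 0, 6, 2, 4, 1]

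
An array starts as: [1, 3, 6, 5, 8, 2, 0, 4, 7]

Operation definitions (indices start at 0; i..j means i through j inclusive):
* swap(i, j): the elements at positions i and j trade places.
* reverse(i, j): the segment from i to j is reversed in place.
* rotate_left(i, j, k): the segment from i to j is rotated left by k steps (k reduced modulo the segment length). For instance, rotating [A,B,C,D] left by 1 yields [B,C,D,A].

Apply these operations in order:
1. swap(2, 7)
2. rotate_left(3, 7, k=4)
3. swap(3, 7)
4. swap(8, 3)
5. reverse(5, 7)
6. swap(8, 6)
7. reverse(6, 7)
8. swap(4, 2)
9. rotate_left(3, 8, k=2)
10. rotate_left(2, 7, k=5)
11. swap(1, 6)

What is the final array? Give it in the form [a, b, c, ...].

After 1 (swap(2, 7)): [1, 3, 4, 5, 8, 2, 0, 6, 7]
After 2 (rotate_left(3, 7, k=4)): [1, 3, 4, 6, 5, 8, 2, 0, 7]
After 3 (swap(3, 7)): [1, 3, 4, 0, 5, 8, 2, 6, 7]
After 4 (swap(8, 3)): [1, 3, 4, 7, 5, 8, 2, 6, 0]
After 5 (reverse(5, 7)): [1, 3, 4, 7, 5, 6, 2, 8, 0]
After 6 (swap(8, 6)): [1, 3, 4, 7, 5, 6, 0, 8, 2]
After 7 (reverse(6, 7)): [1, 3, 4, 7, 5, 6, 8, 0, 2]
After 8 (swap(4, 2)): [1, 3, 5, 7, 4, 6, 8, 0, 2]
After 9 (rotate_left(3, 8, k=2)): [1, 3, 5, 6, 8, 0, 2, 7, 4]
After 10 (rotate_left(2, 7, k=5)): [1, 3, 7, 5, 6, 8, 0, 2, 4]
After 11 (swap(1, 6)): [1, 0, 7, 5, 6, 8, 3, 2, 4]

Answer: [1, 0, 7, 5, 6, 8, 3, 2, 4]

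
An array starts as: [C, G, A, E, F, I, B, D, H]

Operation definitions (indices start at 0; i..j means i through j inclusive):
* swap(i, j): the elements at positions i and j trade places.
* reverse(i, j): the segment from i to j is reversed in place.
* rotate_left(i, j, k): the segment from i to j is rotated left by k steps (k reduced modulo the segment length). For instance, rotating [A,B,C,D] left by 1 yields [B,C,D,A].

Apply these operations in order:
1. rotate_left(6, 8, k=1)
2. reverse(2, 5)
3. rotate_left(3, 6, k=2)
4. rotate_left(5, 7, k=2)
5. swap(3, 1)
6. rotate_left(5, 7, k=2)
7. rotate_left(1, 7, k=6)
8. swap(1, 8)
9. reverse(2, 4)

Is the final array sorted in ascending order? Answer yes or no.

After 1 (rotate_left(6, 8, k=1)): [C, G, A, E, F, I, D, H, B]
After 2 (reverse(2, 5)): [C, G, I, F, E, A, D, H, B]
After 3 (rotate_left(3, 6, k=2)): [C, G, I, A, D, F, E, H, B]
After 4 (rotate_left(5, 7, k=2)): [C, G, I, A, D, H, F, E, B]
After 5 (swap(3, 1)): [C, A, I, G, D, H, F, E, B]
After 6 (rotate_left(5, 7, k=2)): [C, A, I, G, D, E, H, F, B]
After 7 (rotate_left(1, 7, k=6)): [C, F, A, I, G, D, E, H, B]
After 8 (swap(1, 8)): [C, B, A, I, G, D, E, H, F]
After 9 (reverse(2, 4)): [C, B, G, I, A, D, E, H, F]

Answer: no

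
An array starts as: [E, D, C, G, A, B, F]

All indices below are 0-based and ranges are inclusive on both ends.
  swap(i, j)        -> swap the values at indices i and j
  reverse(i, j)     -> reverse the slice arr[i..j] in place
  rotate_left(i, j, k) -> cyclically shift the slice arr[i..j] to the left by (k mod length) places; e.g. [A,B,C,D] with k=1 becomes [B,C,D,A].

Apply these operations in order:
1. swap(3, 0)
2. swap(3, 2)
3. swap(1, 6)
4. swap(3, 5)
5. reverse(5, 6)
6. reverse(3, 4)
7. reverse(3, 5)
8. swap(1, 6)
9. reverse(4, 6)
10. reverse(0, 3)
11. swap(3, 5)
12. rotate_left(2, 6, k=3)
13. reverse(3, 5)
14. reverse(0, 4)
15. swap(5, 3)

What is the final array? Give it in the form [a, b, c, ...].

Answer: [C, A, G, B, D, E, F]

Derivation:
After 1 (swap(3, 0)): [G, D, C, E, A, B, F]
After 2 (swap(3, 2)): [G, D, E, C, A, B, F]
After 3 (swap(1, 6)): [G, F, E, C, A, B, D]
After 4 (swap(3, 5)): [G, F, E, B, A, C, D]
After 5 (reverse(5, 6)): [G, F, E, B, A, D, C]
After 6 (reverse(3, 4)): [G, F, E, A, B, D, C]
After 7 (reverse(3, 5)): [G, F, E, D, B, A, C]
After 8 (swap(1, 6)): [G, C, E, D, B, A, F]
After 9 (reverse(4, 6)): [G, C, E, D, F, A, B]
After 10 (reverse(0, 3)): [D, E, C, G, F, A, B]
After 11 (swap(3, 5)): [D, E, C, A, F, G, B]
After 12 (rotate_left(2, 6, k=3)): [D, E, G, B, C, A, F]
After 13 (reverse(3, 5)): [D, E, G, A, C, B, F]
After 14 (reverse(0, 4)): [C, A, G, E, D, B, F]
After 15 (swap(5, 3)): [C, A, G, B, D, E, F]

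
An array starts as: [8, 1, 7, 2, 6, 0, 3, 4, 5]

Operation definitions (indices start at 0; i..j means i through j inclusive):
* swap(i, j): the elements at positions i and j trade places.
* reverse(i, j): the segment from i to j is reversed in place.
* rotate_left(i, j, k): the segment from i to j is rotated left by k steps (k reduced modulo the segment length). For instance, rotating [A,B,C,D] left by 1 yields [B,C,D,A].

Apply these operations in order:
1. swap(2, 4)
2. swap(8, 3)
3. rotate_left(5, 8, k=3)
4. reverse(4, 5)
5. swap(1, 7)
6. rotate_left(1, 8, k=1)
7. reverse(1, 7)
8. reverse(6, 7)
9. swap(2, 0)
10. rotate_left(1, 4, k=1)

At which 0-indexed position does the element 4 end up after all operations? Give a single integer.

Answer: 4

Derivation:
After 1 (swap(2, 4)): [8, 1, 6, 2, 7, 0, 3, 4, 5]
After 2 (swap(8, 3)): [8, 1, 6, 5, 7, 0, 3, 4, 2]
After 3 (rotate_left(5, 8, k=3)): [8, 1, 6, 5, 7, 2, 0, 3, 4]
After 4 (reverse(4, 5)): [8, 1, 6, 5, 2, 7, 0, 3, 4]
After 5 (swap(1, 7)): [8, 3, 6, 5, 2, 7, 0, 1, 4]
After 6 (rotate_left(1, 8, k=1)): [8, 6, 5, 2, 7, 0, 1, 4, 3]
After 7 (reverse(1, 7)): [8, 4, 1, 0, 7, 2, 5, 6, 3]
After 8 (reverse(6, 7)): [8, 4, 1, 0, 7, 2, 6, 5, 3]
After 9 (swap(2, 0)): [1, 4, 8, 0, 7, 2, 6, 5, 3]
After 10 (rotate_left(1, 4, k=1)): [1, 8, 0, 7, 4, 2, 6, 5, 3]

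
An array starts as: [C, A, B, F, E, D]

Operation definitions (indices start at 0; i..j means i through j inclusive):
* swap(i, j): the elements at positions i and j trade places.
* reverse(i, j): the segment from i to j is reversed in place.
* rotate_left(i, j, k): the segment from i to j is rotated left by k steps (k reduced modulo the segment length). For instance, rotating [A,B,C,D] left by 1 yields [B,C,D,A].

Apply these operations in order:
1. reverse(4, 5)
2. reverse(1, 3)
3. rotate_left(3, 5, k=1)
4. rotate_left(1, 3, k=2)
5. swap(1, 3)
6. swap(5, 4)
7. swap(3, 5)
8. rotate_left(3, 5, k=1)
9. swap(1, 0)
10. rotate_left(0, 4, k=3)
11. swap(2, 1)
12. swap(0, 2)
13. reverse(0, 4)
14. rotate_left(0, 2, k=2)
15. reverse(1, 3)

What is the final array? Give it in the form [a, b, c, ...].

After 1 (reverse(4, 5)): [C, A, B, F, D, E]
After 2 (reverse(1, 3)): [C, F, B, A, D, E]
After 3 (rotate_left(3, 5, k=1)): [C, F, B, D, E, A]
After 4 (rotate_left(1, 3, k=2)): [C, D, F, B, E, A]
After 5 (swap(1, 3)): [C, B, F, D, E, A]
After 6 (swap(5, 4)): [C, B, F, D, A, E]
After 7 (swap(3, 5)): [C, B, F, E, A, D]
After 8 (rotate_left(3, 5, k=1)): [C, B, F, A, D, E]
After 9 (swap(1, 0)): [B, C, F, A, D, E]
After 10 (rotate_left(0, 4, k=3)): [A, D, B, C, F, E]
After 11 (swap(2, 1)): [A, B, D, C, F, E]
After 12 (swap(0, 2)): [D, B, A, C, F, E]
After 13 (reverse(0, 4)): [F, C, A, B, D, E]
After 14 (rotate_left(0, 2, k=2)): [A, F, C, B, D, E]
After 15 (reverse(1, 3)): [A, B, C, F, D, E]

Answer: [A, B, C, F, D, E]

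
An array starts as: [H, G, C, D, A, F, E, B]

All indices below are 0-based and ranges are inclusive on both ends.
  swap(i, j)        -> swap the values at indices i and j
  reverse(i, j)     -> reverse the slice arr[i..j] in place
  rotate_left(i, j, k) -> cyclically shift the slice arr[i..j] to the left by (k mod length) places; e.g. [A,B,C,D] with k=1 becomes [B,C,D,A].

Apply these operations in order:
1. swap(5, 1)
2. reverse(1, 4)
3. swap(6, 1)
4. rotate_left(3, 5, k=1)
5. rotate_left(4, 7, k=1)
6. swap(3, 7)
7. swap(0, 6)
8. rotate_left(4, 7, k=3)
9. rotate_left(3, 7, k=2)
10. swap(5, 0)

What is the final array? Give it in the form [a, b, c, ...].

After 1 (swap(5, 1)): [H, F, C, D, A, G, E, B]
After 2 (reverse(1, 4)): [H, A, D, C, F, G, E, B]
After 3 (swap(6, 1)): [H, E, D, C, F, G, A, B]
After 4 (rotate_left(3, 5, k=1)): [H, E, D, F, G, C, A, B]
After 5 (rotate_left(4, 7, k=1)): [H, E, D, F, C, A, B, G]
After 6 (swap(3, 7)): [H, E, D, G, C, A, B, F]
After 7 (swap(0, 6)): [B, E, D, G, C, A, H, F]
After 8 (rotate_left(4, 7, k=3)): [B, E, D, G, F, C, A, H]
After 9 (rotate_left(3, 7, k=2)): [B, E, D, C, A, H, G, F]
After 10 (swap(5, 0)): [H, E, D, C, A, B, G, F]

Answer: [H, E, D, C, A, B, G, F]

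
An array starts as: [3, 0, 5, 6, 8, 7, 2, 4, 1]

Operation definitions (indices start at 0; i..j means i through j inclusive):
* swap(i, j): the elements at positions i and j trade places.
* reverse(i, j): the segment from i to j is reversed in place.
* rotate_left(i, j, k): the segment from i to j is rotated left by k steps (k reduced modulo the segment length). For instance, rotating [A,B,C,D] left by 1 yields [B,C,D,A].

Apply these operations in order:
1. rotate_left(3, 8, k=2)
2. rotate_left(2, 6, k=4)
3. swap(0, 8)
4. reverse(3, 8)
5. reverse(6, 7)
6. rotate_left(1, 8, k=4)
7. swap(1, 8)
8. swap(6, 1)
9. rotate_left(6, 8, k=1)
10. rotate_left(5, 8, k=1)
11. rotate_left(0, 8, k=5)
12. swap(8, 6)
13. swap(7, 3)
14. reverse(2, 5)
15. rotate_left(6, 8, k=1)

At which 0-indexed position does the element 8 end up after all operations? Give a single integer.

Answer: 3

Derivation:
After 1 (rotate_left(3, 8, k=2)): [3, 0, 5, 7, 2, 4, 1, 6, 8]
After 2 (rotate_left(2, 6, k=4)): [3, 0, 1, 5, 7, 2, 4, 6, 8]
After 3 (swap(0, 8)): [8, 0, 1, 5, 7, 2, 4, 6, 3]
After 4 (reverse(3, 8)): [8, 0, 1, 3, 6, 4, 2, 7, 5]
After 5 (reverse(6, 7)): [8, 0, 1, 3, 6, 4, 7, 2, 5]
After 6 (rotate_left(1, 8, k=4)): [8, 4, 7, 2, 5, 0, 1, 3, 6]
After 7 (swap(1, 8)): [8, 6, 7, 2, 5, 0, 1, 3, 4]
After 8 (swap(6, 1)): [8, 1, 7, 2, 5, 0, 6, 3, 4]
After 9 (rotate_left(6, 8, k=1)): [8, 1, 7, 2, 5, 0, 3, 4, 6]
After 10 (rotate_left(5, 8, k=1)): [8, 1, 7, 2, 5, 3, 4, 6, 0]
After 11 (rotate_left(0, 8, k=5)): [3, 4, 6, 0, 8, 1, 7, 2, 5]
After 12 (swap(8, 6)): [3, 4, 6, 0, 8, 1, 5, 2, 7]
After 13 (swap(7, 3)): [3, 4, 6, 2, 8, 1, 5, 0, 7]
After 14 (reverse(2, 5)): [3, 4, 1, 8, 2, 6, 5, 0, 7]
After 15 (rotate_left(6, 8, k=1)): [3, 4, 1, 8, 2, 6, 0, 7, 5]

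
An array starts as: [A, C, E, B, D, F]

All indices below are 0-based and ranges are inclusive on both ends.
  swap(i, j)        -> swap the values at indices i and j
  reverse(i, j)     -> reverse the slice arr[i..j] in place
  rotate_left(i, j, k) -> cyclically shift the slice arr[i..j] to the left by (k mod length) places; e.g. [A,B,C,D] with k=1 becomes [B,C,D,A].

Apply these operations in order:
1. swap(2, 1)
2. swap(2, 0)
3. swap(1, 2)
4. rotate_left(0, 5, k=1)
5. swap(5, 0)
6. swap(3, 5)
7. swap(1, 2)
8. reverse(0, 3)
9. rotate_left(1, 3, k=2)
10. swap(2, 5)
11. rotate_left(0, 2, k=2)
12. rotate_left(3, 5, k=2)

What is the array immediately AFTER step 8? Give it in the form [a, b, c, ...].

Answer: [A, E, B, C, F, D]

Derivation:
After 1 (swap(2, 1)): [A, E, C, B, D, F]
After 2 (swap(2, 0)): [C, E, A, B, D, F]
After 3 (swap(1, 2)): [C, A, E, B, D, F]
After 4 (rotate_left(0, 5, k=1)): [A, E, B, D, F, C]
After 5 (swap(5, 0)): [C, E, B, D, F, A]
After 6 (swap(3, 5)): [C, E, B, A, F, D]
After 7 (swap(1, 2)): [C, B, E, A, F, D]
After 8 (reverse(0, 3)): [A, E, B, C, F, D]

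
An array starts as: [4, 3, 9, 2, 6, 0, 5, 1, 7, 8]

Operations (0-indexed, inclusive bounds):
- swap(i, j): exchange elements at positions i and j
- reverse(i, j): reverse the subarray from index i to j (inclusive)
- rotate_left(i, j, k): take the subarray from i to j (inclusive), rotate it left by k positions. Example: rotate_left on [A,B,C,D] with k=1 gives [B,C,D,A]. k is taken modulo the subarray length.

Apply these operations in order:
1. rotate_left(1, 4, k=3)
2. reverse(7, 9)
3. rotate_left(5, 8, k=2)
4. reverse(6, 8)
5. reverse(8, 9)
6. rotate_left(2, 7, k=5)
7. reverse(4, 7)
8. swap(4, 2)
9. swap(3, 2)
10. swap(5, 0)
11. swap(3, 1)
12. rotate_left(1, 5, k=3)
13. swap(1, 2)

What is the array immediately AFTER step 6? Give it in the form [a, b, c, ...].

After 1 (rotate_left(1, 4, k=3)): [4, 6, 3, 9, 2, 0, 5, 1, 7, 8]
After 2 (reverse(7, 9)): [4, 6, 3, 9, 2, 0, 5, 8, 7, 1]
After 3 (rotate_left(5, 8, k=2)): [4, 6, 3, 9, 2, 8, 7, 0, 5, 1]
After 4 (reverse(6, 8)): [4, 6, 3, 9, 2, 8, 5, 0, 7, 1]
After 5 (reverse(8, 9)): [4, 6, 3, 9, 2, 8, 5, 0, 1, 7]
After 6 (rotate_left(2, 7, k=5)): [4, 6, 0, 3, 9, 2, 8, 5, 1, 7]

Answer: [4, 6, 0, 3, 9, 2, 8, 5, 1, 7]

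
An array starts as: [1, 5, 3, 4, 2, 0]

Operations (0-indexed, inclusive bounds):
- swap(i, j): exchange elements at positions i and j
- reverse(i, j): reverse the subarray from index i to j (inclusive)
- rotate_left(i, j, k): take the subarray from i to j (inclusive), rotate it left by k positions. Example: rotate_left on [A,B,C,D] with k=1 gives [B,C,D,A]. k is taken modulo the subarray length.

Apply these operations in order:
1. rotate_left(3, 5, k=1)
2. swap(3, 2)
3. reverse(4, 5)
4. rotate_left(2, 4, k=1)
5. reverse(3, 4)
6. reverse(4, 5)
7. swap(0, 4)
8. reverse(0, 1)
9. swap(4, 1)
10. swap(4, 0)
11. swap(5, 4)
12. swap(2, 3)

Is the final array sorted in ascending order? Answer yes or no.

Answer: yes

Derivation:
After 1 (rotate_left(3, 5, k=1)): [1, 5, 3, 2, 0, 4]
After 2 (swap(3, 2)): [1, 5, 2, 3, 0, 4]
After 3 (reverse(4, 5)): [1, 5, 2, 3, 4, 0]
After 4 (rotate_left(2, 4, k=1)): [1, 5, 3, 4, 2, 0]
After 5 (reverse(3, 4)): [1, 5, 3, 2, 4, 0]
After 6 (reverse(4, 5)): [1, 5, 3, 2, 0, 4]
After 7 (swap(0, 4)): [0, 5, 3, 2, 1, 4]
After 8 (reverse(0, 1)): [5, 0, 3, 2, 1, 4]
After 9 (swap(4, 1)): [5, 1, 3, 2, 0, 4]
After 10 (swap(4, 0)): [0, 1, 3, 2, 5, 4]
After 11 (swap(5, 4)): [0, 1, 3, 2, 4, 5]
After 12 (swap(2, 3)): [0, 1, 2, 3, 4, 5]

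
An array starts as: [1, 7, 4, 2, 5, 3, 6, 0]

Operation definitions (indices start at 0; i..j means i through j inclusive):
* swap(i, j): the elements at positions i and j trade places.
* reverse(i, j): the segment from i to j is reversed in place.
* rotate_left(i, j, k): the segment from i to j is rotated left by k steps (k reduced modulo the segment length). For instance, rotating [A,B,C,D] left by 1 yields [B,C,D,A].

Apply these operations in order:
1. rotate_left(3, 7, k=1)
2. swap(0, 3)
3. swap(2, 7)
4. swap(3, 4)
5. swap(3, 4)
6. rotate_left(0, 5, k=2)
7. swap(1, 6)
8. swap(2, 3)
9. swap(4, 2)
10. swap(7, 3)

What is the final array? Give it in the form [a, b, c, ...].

Answer: [2, 0, 5, 4, 6, 7, 1, 3]

Derivation:
After 1 (rotate_left(3, 7, k=1)): [1, 7, 4, 5, 3, 6, 0, 2]
After 2 (swap(0, 3)): [5, 7, 4, 1, 3, 6, 0, 2]
After 3 (swap(2, 7)): [5, 7, 2, 1, 3, 6, 0, 4]
After 4 (swap(3, 4)): [5, 7, 2, 3, 1, 6, 0, 4]
After 5 (swap(3, 4)): [5, 7, 2, 1, 3, 6, 0, 4]
After 6 (rotate_left(0, 5, k=2)): [2, 1, 3, 6, 5, 7, 0, 4]
After 7 (swap(1, 6)): [2, 0, 3, 6, 5, 7, 1, 4]
After 8 (swap(2, 3)): [2, 0, 6, 3, 5, 7, 1, 4]
After 9 (swap(4, 2)): [2, 0, 5, 3, 6, 7, 1, 4]
After 10 (swap(7, 3)): [2, 0, 5, 4, 6, 7, 1, 3]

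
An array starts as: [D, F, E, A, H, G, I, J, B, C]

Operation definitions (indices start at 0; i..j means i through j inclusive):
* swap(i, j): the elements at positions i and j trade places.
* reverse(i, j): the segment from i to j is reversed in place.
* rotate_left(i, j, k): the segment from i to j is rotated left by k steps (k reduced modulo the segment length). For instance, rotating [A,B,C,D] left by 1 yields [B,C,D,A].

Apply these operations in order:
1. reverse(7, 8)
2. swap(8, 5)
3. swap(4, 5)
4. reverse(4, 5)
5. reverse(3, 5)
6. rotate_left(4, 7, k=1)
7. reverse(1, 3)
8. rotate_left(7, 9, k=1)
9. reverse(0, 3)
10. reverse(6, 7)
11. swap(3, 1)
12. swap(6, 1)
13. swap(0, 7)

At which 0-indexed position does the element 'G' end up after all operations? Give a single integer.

Answer: 1

Derivation:
After 1 (reverse(7, 8)): [D, F, E, A, H, G, I, B, J, C]
After 2 (swap(8, 5)): [D, F, E, A, H, J, I, B, G, C]
After 3 (swap(4, 5)): [D, F, E, A, J, H, I, B, G, C]
After 4 (reverse(4, 5)): [D, F, E, A, H, J, I, B, G, C]
After 5 (reverse(3, 5)): [D, F, E, J, H, A, I, B, G, C]
After 6 (rotate_left(4, 7, k=1)): [D, F, E, J, A, I, B, H, G, C]
After 7 (reverse(1, 3)): [D, J, E, F, A, I, B, H, G, C]
After 8 (rotate_left(7, 9, k=1)): [D, J, E, F, A, I, B, G, C, H]
After 9 (reverse(0, 3)): [F, E, J, D, A, I, B, G, C, H]
After 10 (reverse(6, 7)): [F, E, J, D, A, I, G, B, C, H]
After 11 (swap(3, 1)): [F, D, J, E, A, I, G, B, C, H]
After 12 (swap(6, 1)): [F, G, J, E, A, I, D, B, C, H]
After 13 (swap(0, 7)): [B, G, J, E, A, I, D, F, C, H]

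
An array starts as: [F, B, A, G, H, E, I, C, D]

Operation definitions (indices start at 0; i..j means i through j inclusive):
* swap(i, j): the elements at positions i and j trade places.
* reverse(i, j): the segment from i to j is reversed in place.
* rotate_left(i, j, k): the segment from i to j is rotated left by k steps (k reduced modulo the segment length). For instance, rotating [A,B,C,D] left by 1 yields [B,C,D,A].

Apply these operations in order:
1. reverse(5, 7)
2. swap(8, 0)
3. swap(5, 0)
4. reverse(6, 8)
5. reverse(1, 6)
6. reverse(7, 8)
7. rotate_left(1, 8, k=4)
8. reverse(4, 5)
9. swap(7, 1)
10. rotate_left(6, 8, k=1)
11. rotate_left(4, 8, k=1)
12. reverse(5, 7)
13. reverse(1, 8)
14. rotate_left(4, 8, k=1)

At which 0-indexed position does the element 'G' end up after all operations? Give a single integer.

After 1 (reverse(5, 7)): [F, B, A, G, H, C, I, E, D]
After 2 (swap(8, 0)): [D, B, A, G, H, C, I, E, F]
After 3 (swap(5, 0)): [C, B, A, G, H, D, I, E, F]
After 4 (reverse(6, 8)): [C, B, A, G, H, D, F, E, I]
After 5 (reverse(1, 6)): [C, F, D, H, G, A, B, E, I]
After 6 (reverse(7, 8)): [C, F, D, H, G, A, B, I, E]
After 7 (rotate_left(1, 8, k=4)): [C, A, B, I, E, F, D, H, G]
After 8 (reverse(4, 5)): [C, A, B, I, F, E, D, H, G]
After 9 (swap(7, 1)): [C, H, B, I, F, E, D, A, G]
After 10 (rotate_left(6, 8, k=1)): [C, H, B, I, F, E, A, G, D]
After 11 (rotate_left(4, 8, k=1)): [C, H, B, I, E, A, G, D, F]
After 12 (reverse(5, 7)): [C, H, B, I, E, D, G, A, F]
After 13 (reverse(1, 8)): [C, F, A, G, D, E, I, B, H]
After 14 (rotate_left(4, 8, k=1)): [C, F, A, G, E, I, B, H, D]

Answer: 3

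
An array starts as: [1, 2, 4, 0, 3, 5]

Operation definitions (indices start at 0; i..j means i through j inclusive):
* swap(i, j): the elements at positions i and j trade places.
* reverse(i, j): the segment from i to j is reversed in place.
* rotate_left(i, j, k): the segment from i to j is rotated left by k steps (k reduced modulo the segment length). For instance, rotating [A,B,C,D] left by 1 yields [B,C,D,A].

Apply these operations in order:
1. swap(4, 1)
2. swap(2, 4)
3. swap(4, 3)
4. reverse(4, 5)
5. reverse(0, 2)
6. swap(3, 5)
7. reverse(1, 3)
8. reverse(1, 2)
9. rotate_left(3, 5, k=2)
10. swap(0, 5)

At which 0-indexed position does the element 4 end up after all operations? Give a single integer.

Answer: 3

Derivation:
After 1 (swap(4, 1)): [1, 3, 4, 0, 2, 5]
After 2 (swap(2, 4)): [1, 3, 2, 0, 4, 5]
After 3 (swap(4, 3)): [1, 3, 2, 4, 0, 5]
After 4 (reverse(4, 5)): [1, 3, 2, 4, 5, 0]
After 5 (reverse(0, 2)): [2, 3, 1, 4, 5, 0]
After 6 (swap(3, 5)): [2, 3, 1, 0, 5, 4]
After 7 (reverse(1, 3)): [2, 0, 1, 3, 5, 4]
After 8 (reverse(1, 2)): [2, 1, 0, 3, 5, 4]
After 9 (rotate_left(3, 5, k=2)): [2, 1, 0, 4, 3, 5]
After 10 (swap(0, 5)): [5, 1, 0, 4, 3, 2]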